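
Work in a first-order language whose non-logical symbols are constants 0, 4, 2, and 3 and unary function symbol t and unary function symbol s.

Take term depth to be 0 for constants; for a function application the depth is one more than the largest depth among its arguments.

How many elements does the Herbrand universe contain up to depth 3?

60

If N_k denotes the number of depth-≤k ground terms, the 4 constants give N_0 = 4, and each function symbol of arity r contributes N_{k-1}^r new terms at level k: N_k = 4 + N_{k-1} + N_{k-1}.
N_0 = 4
N_1 = 4 + 4 + 4 = 12
N_2 = 4 + 12 + 12 = 28
N_3 = 4 + 28 + 28 = 60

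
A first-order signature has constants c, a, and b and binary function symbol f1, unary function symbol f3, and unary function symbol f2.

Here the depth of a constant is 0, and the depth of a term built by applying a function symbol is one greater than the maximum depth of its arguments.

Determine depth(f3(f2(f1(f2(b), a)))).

4

depth(f2(b)) = 1 + depth(b) = 1 + 0 = 1
depth(f1(f2(b), a)) = 1 + max(1, 0) = 2
depth(f2(f1(f2(b), a))) = 1 + depth(f1(f2(b), a)) = 1 + 2 = 3
depth(f3(f2(f1(f2(b), a)))) = 1 + depth(f2(f1(f2(b), a))) = 1 + 3 = 4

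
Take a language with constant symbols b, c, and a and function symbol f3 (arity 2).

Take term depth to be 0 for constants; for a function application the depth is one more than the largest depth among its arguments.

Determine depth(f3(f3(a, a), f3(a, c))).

2

depth(f3(a, a)) = 1 + max(0, 0) = 1
depth(f3(a, c)) = 1 + max(0, 0) = 1
depth(f3(f3(a, a), f3(a, c))) = 1 + max(1, 1) = 2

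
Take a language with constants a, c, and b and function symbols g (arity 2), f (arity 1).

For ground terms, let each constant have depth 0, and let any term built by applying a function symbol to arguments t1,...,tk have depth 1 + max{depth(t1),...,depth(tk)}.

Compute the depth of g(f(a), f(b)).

depth(f(a)) = 1 + depth(a) = 1 + 0 = 1
depth(f(b)) = 1 + depth(b) = 1 + 0 = 1
depth(g(f(a), f(b))) = 1 + max(1, 1) = 2

2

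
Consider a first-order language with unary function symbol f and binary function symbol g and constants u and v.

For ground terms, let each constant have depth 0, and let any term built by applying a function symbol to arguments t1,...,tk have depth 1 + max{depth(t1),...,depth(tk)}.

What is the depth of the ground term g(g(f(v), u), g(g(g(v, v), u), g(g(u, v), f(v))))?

depth(f(v)) = 1 + depth(v) = 1 + 0 = 1
depth(g(f(v), u)) = 1 + max(1, 0) = 2
depth(g(v, v)) = 1 + max(0, 0) = 1
depth(g(g(v, v), u)) = 1 + max(1, 0) = 2
depth(g(u, v)) = 1 + max(0, 0) = 1
depth(g(g(u, v), f(v))) = 1 + max(1, 1) = 2
depth(g(g(g(v, v), u), g(g(u, v), f(v)))) = 1 + max(2, 2) = 3
depth(g(g(f(v), u), g(g(g(v, v), u), g(g(u, v), f(v))))) = 1 + max(2, 3) = 4

4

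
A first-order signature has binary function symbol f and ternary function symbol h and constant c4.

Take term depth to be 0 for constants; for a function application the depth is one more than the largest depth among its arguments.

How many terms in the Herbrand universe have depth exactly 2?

Let N_k = |{terms of depth ≤ k}|. Then N_0 = 1 and N_k = 1 + N_{k-1}^2 + N_{k-1}^3 for k ≥ 1 (one summand per function symbol, arity giving the exponent).
N_0 = 1
N_1 = 1 + 1^2 + 1^3 = 3
N_2 = 1 + 3^2 + 3^3 = 37
Terms of depth exactly 2: N_2 − N_1 = 37 − 3 = 34.

34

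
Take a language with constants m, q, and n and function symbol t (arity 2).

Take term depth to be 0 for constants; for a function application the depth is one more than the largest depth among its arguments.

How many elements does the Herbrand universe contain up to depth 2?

If N_k denotes the number of depth-≤k ground terms, the 3 constants give N_0 = 3, and each function symbol of arity r contributes N_{k-1}^r new terms at level k: N_k = 3 + N_{k-1}^2.
N_0 = 3
N_1 = 3 + 3^2 = 12
N_2 = 3 + 12^2 = 147

147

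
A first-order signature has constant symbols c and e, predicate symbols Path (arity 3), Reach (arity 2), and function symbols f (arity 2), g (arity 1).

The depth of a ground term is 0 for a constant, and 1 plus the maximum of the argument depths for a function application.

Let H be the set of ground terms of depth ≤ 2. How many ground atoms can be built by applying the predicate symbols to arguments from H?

First count ground terms of depth ≤ 2.
Write N_k for the number of ground terms of depth ≤ k. A term of depth ≤ k is either a constant or a function symbol applied to arguments of depth ≤ k−1, so N_k = 2 + N_{k-1}^2 + N_{k-1}.
N_0 = 2
N_1 = 2 + 2^2 + 2 = 8
N_2 = 2 + 8^2 + 8 = 74
So |H| = 74.
Ground atoms are formed by filling each argument slot of a predicate with a term from H, so an r-ary predicate gives |H|^r atoms:
  Path: 74^3 = 405224;  Reach: 74^2 = 5476
Total ground atoms: 405224 + 5476 = 410700.

410700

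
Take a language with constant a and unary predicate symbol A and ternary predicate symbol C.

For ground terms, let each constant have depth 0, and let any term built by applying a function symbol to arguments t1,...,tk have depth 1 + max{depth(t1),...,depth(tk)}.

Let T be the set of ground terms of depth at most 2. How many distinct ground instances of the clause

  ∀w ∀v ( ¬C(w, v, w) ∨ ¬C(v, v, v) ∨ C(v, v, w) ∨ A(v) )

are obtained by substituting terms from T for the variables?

1

Ground terms of depth ≤ 2:
  With no function symbols every ground term is a constant, so there is exactly 1 ground term at every depth bound.
  N_0 = 1
  N_1 = 1
  N_2 = 1
So there is exactly 1 ground term available for substitution.
The body mentions every one of the 2 quantified variables; since ground terms form a free algebra, no two substitutions collapse to the same formula.
Number of ground instances = 1^2 = 1.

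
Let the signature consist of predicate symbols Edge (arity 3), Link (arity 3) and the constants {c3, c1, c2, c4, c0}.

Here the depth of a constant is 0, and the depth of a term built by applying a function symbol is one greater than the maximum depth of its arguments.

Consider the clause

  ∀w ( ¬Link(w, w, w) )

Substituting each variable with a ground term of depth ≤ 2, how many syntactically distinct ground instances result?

Ground terms of depth ≤ 2:
  With no function symbols every ground term is a constant, so there are exactly 5 ground terms at every depth bound.
  N_0 = 5
  N_1 = 5
  N_2 = 5
So there are 5 ground terms available for substitution.
The variable w ranges independently over the available ground terms, and distinct assignments produce distinct instances.
Number of ground instances = 5.

5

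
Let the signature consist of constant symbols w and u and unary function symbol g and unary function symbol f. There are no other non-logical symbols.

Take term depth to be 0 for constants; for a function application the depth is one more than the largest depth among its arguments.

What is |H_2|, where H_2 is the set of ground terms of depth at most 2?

If N_k denotes the number of depth-≤k ground terms, the 2 constants give N_0 = 2, and each function symbol of arity r contributes N_{k-1}^r new terms at level k: N_k = 2 + N_{k-1} + N_{k-1}.
N_0 = 2
N_1 = 2 + 2 + 2 = 6
N_2 = 2 + 6 + 6 = 14

14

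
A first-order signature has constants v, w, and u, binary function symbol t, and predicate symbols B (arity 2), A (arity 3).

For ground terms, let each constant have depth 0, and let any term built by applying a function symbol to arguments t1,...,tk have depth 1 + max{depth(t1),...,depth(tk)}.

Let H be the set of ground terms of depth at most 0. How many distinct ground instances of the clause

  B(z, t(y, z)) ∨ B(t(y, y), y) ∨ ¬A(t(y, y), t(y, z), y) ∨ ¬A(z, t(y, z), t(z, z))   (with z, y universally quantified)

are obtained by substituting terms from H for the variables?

9

Ground terms of depth ≤ 0:
  If N_k denotes the number of depth-≤k ground terms, the 3 constants give N_0 = 3, and each function symbol of arity r contributes N_{k-1}^r new terms at level k: N_k = 3 + N_{k-1}^2.
  N_0 = 3
So there are 3 ground terms available for substitution.
There are 2 variables to instantiate (z, y), each occurring in at least one literal, so different choices give different ground instances.
Number of ground instances = 3^2 = 9.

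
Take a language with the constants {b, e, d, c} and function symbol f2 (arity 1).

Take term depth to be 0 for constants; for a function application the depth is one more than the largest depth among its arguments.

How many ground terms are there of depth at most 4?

20

Let N_k count ground terms of depth at most k. Each non-constant term of depth ≤ k is some function symbol applied to depth-≤(k−1) arguments, giving N_k = 4 + N_{k-1}.
N_0 = 4
N_1 = 4 + 4 = 8
N_2 = 4 + 8 = 12
N_3 = 4 + 12 = 16
N_4 = 4 + 16 = 20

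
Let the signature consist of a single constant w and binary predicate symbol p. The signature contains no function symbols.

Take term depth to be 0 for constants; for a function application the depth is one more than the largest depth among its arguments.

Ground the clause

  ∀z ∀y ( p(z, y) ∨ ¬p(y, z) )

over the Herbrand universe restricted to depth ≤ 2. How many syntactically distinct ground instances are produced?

1

Ground terms of depth ≤ 2:
  With no function symbols every ground term is a constant, so there is exactly 1 ground term at every depth bound.
  N_0 = 1
  N_1 = 1
  N_2 = 1
  Explicitly: w.
So there is exactly 1 ground term available for substitution.
There are 2 variables to instantiate (z, y), each occurring in at least one literal, so different choices give different ground instances.
Number of ground instances = 1^2 = 1.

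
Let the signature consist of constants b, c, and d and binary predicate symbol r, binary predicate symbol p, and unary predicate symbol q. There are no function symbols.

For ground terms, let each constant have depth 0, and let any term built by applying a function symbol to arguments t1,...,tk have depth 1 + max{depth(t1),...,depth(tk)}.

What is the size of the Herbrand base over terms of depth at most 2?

21

First count ground terms of depth ≤ 2.
With no function symbols every ground term is a constant, so there are exactly 3 ground terms at every depth bound.
N_0 = 3
N_1 = 3
N_2 = 3
Explicitly: b, c, d.
So |H| = 3.
Each predicate of arity r yields |H|^r ground atoms (one per choice of an r-tuple from H):
  r: 3^2 = 9;  p: 3^2 = 9;  q: 3
Total ground atoms: 9 + 9 + 3 = 21.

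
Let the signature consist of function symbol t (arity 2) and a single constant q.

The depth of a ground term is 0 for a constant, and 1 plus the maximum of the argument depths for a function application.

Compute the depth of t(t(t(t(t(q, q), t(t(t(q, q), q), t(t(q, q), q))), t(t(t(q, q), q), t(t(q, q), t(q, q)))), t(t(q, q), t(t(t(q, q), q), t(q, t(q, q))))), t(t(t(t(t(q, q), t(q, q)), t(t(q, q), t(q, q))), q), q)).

depth(t(q, q)) = 1 + max(0, 0) = 1
depth(t(t(q, q), q)) = 1 + max(1, 0) = 2
depth(t(t(t(q, q), q), t(t(q, q), q))) = 1 + max(2, 2) = 3
depth(t(t(q, q), t(t(t(q, q), q), t(t(q, q), q)))) = 1 + max(1, 3) = 4
depth(t(t(q, q), t(q, q))) = 1 + max(1, 1) = 2
depth(t(t(t(q, q), q), t(t(q, q), t(q, q)))) = 1 + max(2, 2) = 3
depth(t(t(t(q, q), t(t(t(q, q), q), t(t(q, q), q))), t(t(t(q, q), q), t(t(q, q), t(q, q))))) = 1 + max(4, 3) = 5
depth(t(q, t(q, q))) = 1 + max(0, 1) = 2
depth(t(t(t(q, q), q), t(q, t(q, q)))) = 1 + max(2, 2) = 3
depth(t(t(q, q), t(t(t(q, q), q), t(q, t(q, q))))) = 1 + max(1, 3) = 4
depth(t(t(t(t(q, q), t(t(t(q, q), q), t(t(q, q), q))), t(t(t(q, q), q), t(t(q, q), t(q, q)))), t(t(q, q), t(t(t(q, q), q), t(q, t(q, q)))))) = 1 + max(5, 4) = 6
depth(t(t(t(q, q), t(q, q)), t(t(q, q), t(q, q)))) = 1 + max(2, 2) = 3
depth(t(t(t(t(q, q), t(q, q)), t(t(q, q), t(q, q))), q)) = 1 + max(3, 0) = 4
depth(t(t(t(t(t(q, q), t(q, q)), t(t(q, q), t(q, q))), q), q)) = 1 + max(4, 0) = 5
depth(t(t(t(t(t(q, q), t(t(t(q, q), q), t(t(q, q), q))), t(t(t(q, q), q), t(t(q, q), t(q, q)))), t(t(q, q), t(t(t(q, q), q), t(q, t(q, q))))), t(t(t(t(t(q, q), t(q, q)), t(t(q, q), t(q, q))), q), q))) = 1 + max(6, 5) = 7

7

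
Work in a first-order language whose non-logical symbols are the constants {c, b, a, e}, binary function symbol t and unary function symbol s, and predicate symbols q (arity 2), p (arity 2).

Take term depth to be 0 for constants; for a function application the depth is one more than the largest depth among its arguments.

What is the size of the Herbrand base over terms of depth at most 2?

729632

First count ground terms of depth ≤ 2.
Let N_k = |{terms of depth ≤ k}|. Then N_0 = 4 and N_k = 4 + N_{k-1}^2 + N_{k-1} for k ≥ 1 (one summand per function symbol, arity giving the exponent).
N_0 = 4
N_1 = 4 + 4^2 + 4 = 24
N_2 = 4 + 24^2 + 24 = 604
So |H| = 604.
Ground atoms are formed by filling each argument slot of a predicate with a term from H, so an r-ary predicate gives |H|^r atoms:
  q: 604^2 = 364816;  p: 604^2 = 364816
Total ground atoms: 364816 + 364816 = 729632.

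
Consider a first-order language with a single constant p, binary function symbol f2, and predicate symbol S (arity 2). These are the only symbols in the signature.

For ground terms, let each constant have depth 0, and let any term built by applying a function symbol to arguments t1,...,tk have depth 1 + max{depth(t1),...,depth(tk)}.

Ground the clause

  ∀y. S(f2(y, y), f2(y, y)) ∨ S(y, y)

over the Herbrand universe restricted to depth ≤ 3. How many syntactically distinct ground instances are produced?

26

Ground terms of depth ≤ 3:
  Let N_k count ground terms of depth at most k. Each non-constant term of depth ≤ k is some function symbol applied to depth-≤(k−1) arguments, giving N_k = 1 + N_{k-1}^2.
  N_0 = 1
  N_1 = 1 + 1^2 = 2
  N_2 = 1 + 2^2 = 5
  N_3 = 1 + 5^2 = 26
So there are 26 ground terms available for substitution.
The body mentions the single quantified variable y; since ground terms form a free algebra, no two substitutions collapse to the same formula.
Number of ground instances = 26.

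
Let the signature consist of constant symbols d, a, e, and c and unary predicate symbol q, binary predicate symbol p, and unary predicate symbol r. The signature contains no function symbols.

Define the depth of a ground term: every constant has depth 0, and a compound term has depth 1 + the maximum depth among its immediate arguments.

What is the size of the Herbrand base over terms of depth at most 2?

24

First count ground terms of depth ≤ 2.
With no function symbols every ground term is a constant, so there are exactly 4 ground terms at every depth bound.
N_0 = 4
N_1 = 4
N_2 = 4
So |H| = 4.
Ground atoms are formed by filling each argument slot of a predicate with a term from H, so an r-ary predicate gives |H|^r atoms:
  q: 4;  p: 4^2 = 16;  r: 4
Total ground atoms: 4 + 16 + 4 = 24.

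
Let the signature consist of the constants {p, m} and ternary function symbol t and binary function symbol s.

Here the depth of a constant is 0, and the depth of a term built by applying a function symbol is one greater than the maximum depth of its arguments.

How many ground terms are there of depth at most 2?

2942

If N_k denotes the number of depth-≤k ground terms, the 2 constants give N_0 = 2, and each function symbol of arity r contributes N_{k-1}^r new terms at level k: N_k = 2 + N_{k-1}^3 + N_{k-1}^2.
N_0 = 2
N_1 = 2 + 2^3 + 2^2 = 14
N_2 = 2 + 14^3 + 14^2 = 2942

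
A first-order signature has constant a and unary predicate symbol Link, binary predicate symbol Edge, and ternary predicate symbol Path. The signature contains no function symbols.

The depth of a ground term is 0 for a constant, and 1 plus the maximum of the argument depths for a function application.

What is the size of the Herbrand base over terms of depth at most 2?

3

First count ground terms of depth ≤ 2.
With no function symbols every ground term is a constant, so there is exactly 1 ground term at every depth bound.
N_0 = 1
N_1 = 1
N_2 = 1
So |H| = 1.
A ground atom is a predicate applied to a tuple of terms from H, so the count is the sum over predicates of |H|^arity:
  Link: 1;  Edge: 1^2 = 1;  Path: 1^3 = 1
Total ground atoms: 1 + 1 + 1 = 3.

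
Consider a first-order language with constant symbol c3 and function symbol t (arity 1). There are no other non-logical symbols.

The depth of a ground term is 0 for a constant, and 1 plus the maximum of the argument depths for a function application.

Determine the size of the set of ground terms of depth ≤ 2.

If N_k denotes the number of depth-≤k ground terms, the 1 constant gives N_0 = 1, and each function symbol of arity r contributes N_{k-1}^r new terms at level k: N_k = 1 + N_{k-1}.
N_0 = 1
N_1 = 1 + 1 = 2
N_2 = 1 + 2 = 3
Explicitly: c3, t(c3), t(t(c3)).

3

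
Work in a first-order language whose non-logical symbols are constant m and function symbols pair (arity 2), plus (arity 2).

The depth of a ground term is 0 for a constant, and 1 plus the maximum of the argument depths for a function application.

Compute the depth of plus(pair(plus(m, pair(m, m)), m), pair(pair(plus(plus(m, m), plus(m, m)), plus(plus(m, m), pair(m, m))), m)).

depth(pair(m, m)) = 1 + max(0, 0) = 1
depth(plus(m, pair(m, m))) = 1 + max(0, 1) = 2
depth(pair(plus(m, pair(m, m)), m)) = 1 + max(2, 0) = 3
depth(plus(m, m)) = 1 + max(0, 0) = 1
depth(plus(plus(m, m), plus(m, m))) = 1 + max(1, 1) = 2
depth(plus(plus(m, m), pair(m, m))) = 1 + max(1, 1) = 2
depth(pair(plus(plus(m, m), plus(m, m)), plus(plus(m, m), pair(m, m)))) = 1 + max(2, 2) = 3
depth(pair(pair(plus(plus(m, m), plus(m, m)), plus(plus(m, m), pair(m, m))), m)) = 1 + max(3, 0) = 4
depth(plus(pair(plus(m, pair(m, m)), m), pair(pair(plus(plus(m, m), plus(m, m)), plus(plus(m, m), pair(m, m))), m))) = 1 + max(3, 4) = 5

5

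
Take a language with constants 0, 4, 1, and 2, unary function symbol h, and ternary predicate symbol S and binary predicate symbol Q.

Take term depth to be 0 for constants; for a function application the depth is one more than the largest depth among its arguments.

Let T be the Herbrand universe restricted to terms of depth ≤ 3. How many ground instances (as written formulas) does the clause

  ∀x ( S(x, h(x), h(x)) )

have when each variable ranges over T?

16

Ground terms of depth ≤ 3:
  Count level by level. With function symbols h/1, the terms of depth ≤ k are the 4 constants together with each function applied to depth-≤(k−1) tuples, so N_k = 4 + N_{k-1}.
  N_0 = 4
  N_1 = 4 + 4 = 8
  N_2 = 4 + 8 = 12
  N_3 = 4 + 12 = 16
So there are 16 ground terms available for substitution.
The variable x ranges independently over the available ground terms, and distinct assignments produce distinct instances.
Number of ground instances = 16.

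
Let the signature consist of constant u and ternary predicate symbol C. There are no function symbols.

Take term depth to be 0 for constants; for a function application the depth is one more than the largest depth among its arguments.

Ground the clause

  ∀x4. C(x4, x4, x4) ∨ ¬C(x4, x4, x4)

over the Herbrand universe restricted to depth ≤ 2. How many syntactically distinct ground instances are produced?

Ground terms of depth ≤ 2:
  With no function symbols every ground term is a constant, so there is exactly 1 ground term at every depth bound.
  N_0 = 1
  N_1 = 1
  N_2 = 1
  Explicitly: u.
So there is exactly 1 ground term available for substitution.
The variable x4 ranges independently over the available ground terms, and distinct assignments produce distinct instances.
Number of ground instances = 1.

1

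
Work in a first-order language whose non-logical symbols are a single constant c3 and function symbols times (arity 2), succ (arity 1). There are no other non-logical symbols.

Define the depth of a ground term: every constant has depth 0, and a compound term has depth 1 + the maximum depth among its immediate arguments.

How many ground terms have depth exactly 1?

Count level by level. With function symbols times/2, succ/1, the terms of depth ≤ k are the 1 constant together with each function applied to depth-≤(k−1) tuples, so N_k = 1 + N_{k-1}^2 + N_{k-1}.
N_0 = 1
N_1 = 1 + 1^2 + 1 = 3
Terms of depth exactly 1: N_1 − N_0 = 3 − 1 = 2.

2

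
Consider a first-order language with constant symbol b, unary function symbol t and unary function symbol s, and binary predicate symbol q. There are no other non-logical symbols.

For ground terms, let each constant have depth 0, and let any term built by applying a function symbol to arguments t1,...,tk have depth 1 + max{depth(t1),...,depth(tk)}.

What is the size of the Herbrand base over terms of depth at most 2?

First count ground terms of depth ≤ 2.
Let N_k count ground terms of depth at most k. Each non-constant term of depth ≤ k is some function symbol applied to depth-≤(k−1) arguments, giving N_k = 1 + N_{k-1} + N_{k-1}.
N_0 = 1
N_1 = 1 + 1 + 1 = 3
N_2 = 1 + 3 + 3 = 7
So |H| = 7.
Each predicate of arity r yields |H|^r ground atoms (one per choice of an r-tuple from H):
  q: 7^2 = 49
Total ground atoms: 49.

49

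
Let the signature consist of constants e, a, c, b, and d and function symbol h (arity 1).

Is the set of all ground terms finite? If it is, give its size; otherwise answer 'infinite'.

The signature has at least one function symbol (h, arity 1) and at least one constant (e).
Iterating h gives infinitely many distinct ground terms: e, h(e), h(h(e)), ...
So the Herbrand universe is infinite.

infinite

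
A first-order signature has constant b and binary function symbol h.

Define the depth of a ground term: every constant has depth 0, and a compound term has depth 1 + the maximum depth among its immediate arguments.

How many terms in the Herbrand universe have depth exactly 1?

1

Let N_k count ground terms of depth at most k. Each non-constant term of depth ≤ k is some function symbol applied to depth-≤(k−1) arguments, giving N_k = 1 + N_{k-1}^2.
N_0 = 1
N_1 = 1 + 1^2 = 2
Terms of depth exactly 1: N_1 − N_0 = 2 − 1 = 1.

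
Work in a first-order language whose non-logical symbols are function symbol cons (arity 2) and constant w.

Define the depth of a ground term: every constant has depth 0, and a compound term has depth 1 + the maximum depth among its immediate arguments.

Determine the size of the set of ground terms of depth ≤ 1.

2

Write N_k for the number of ground terms of depth ≤ k. A term of depth ≤ k is either a constant or a function symbol applied to arguments of depth ≤ k−1, so N_k = 1 + N_{k-1}^2.
N_0 = 1
N_1 = 1 + 1^2 = 2
Explicitly: w, cons(w, w).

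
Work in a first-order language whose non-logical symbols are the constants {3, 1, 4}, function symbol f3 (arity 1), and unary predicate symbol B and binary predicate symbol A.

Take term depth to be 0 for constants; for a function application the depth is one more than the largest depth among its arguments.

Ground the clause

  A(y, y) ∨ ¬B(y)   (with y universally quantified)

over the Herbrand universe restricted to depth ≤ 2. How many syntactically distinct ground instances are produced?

Ground terms of depth ≤ 2:
  Let N_k count ground terms of depth at most k. Each non-constant term of depth ≤ k is some function symbol applied to depth-≤(k−1) arguments, giving N_k = 3 + N_{k-1}.
  N_0 = 3
  N_1 = 3 + 3 = 6
  N_2 = 3 + 6 = 9
So there are 9 ground terms available for substitution.
There is 1 variable to instantiate (y),  occurring in at least one literal, so different choices give different ground instances.
Number of ground instances = 9.

9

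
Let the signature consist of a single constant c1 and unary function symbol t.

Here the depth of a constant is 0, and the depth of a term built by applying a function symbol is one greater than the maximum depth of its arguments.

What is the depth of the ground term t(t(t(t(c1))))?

4

depth(t(c1)) = 1 + depth(c1) = 1 + 0 = 1
depth(t(t(c1))) = 1 + depth(t(c1)) = 1 + 1 = 2
depth(t(t(t(c1)))) = 1 + depth(t(t(c1))) = 1 + 2 = 3
depth(t(t(t(t(c1))))) = 1 + depth(t(t(t(c1)))) = 1 + 3 = 4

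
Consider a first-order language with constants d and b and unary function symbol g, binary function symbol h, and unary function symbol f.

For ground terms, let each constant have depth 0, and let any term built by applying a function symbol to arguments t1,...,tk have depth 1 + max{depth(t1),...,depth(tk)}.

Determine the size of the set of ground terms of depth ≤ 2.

122

Write N_k for the number of ground terms of depth ≤ k. A term of depth ≤ k is either a constant or a function symbol applied to arguments of depth ≤ k−1, so N_k = 2 + N_{k-1} + N_{k-1}^2 + N_{k-1}.
N_0 = 2
N_1 = 2 + 2 + 2^2 + 2 = 10
N_2 = 2 + 10 + 10^2 + 10 = 122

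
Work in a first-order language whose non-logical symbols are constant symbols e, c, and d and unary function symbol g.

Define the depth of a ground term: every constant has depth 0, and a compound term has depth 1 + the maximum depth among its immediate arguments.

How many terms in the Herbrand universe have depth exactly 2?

Let N_k = |{terms of depth ≤ k}|. Then N_0 = 3 and N_k = 3 + N_{k-1} for k ≥ 1 (one summand per function symbol, arity giving the exponent).
N_0 = 3
N_1 = 3 + 3 = 6
N_2 = 3 + 6 = 9
Terms of depth exactly 2: N_2 − N_1 = 9 − 6 = 3.

3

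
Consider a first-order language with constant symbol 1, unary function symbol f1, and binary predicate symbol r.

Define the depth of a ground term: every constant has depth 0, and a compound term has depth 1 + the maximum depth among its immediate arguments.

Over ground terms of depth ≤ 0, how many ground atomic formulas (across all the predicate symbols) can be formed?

First count ground terms of depth ≤ 0.
Write N_k for the number of ground terms of depth ≤ k. A term of depth ≤ k is either a constant or a function symbol applied to arguments of depth ≤ k−1, so N_k = 1 + N_{k-1}.
N_0 = 1
So |H| = 1.
For each predicate symbol, the number of ground atoms is |H| raised to its arity; summing:
  r: 1^2 = 1
Total ground atoms: 1.

1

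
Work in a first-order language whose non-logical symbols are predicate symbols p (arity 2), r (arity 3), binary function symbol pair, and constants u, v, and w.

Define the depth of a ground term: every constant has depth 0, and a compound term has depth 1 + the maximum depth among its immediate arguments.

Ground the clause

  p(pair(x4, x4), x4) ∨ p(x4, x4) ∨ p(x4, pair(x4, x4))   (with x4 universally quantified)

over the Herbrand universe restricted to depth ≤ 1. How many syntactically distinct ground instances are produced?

12

Ground terms of depth ≤ 1:
  Let N_k count ground terms of depth at most k. Each non-constant term of depth ≤ k is some function symbol applied to depth-≤(k−1) arguments, giving N_k = 3 + N_{k-1}^2.
  N_0 = 3
  N_1 = 3 + 3^2 = 12
  Explicitly: u, v, w, pair(u, u), pair(u, v), pair(u, w), pair(v, u), pair(v, v), pair(v, w), pair(w, u), pair(w, v), pair(w, w).
So there are 12 ground terms available for substitution.
The variable x4 ranges independently over the available ground terms, and distinct assignments produce distinct instances.
Number of ground instances = 12.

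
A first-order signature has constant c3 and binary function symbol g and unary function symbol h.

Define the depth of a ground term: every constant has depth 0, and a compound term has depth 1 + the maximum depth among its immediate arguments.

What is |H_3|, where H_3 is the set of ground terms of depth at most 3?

Let N_k count ground terms of depth at most k. Each non-constant term of depth ≤ k is some function symbol applied to depth-≤(k−1) arguments, giving N_k = 1 + N_{k-1}^2 + N_{k-1}.
N_0 = 1
N_1 = 1 + 1^2 + 1 = 3
N_2 = 1 + 3^2 + 3 = 13
N_3 = 1 + 13^2 + 13 = 183

183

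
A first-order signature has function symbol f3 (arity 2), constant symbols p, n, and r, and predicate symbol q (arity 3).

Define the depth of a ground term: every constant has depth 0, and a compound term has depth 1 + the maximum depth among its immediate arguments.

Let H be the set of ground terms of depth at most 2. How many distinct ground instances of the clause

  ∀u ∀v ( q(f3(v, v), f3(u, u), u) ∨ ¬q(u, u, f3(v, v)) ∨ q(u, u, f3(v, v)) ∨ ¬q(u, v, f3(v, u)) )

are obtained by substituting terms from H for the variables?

Ground terms of depth ≤ 2:
  Let N_k count ground terms of depth at most k. Each non-constant term of depth ≤ k is some function symbol applied to depth-≤(k−1) arguments, giving N_k = 3 + N_{k-1}^2.
  N_0 = 3
  N_1 = 3 + 3^2 = 12
  N_2 = 3 + 12^2 = 147
So there are 147 ground terms available for substitution.
The clause has 2 distinct variables (u, v), each appearing in the body. In the free term algebra distinct substitutions yield syntactically distinct ground instances.
Number of ground instances = 147^2 = 21609.

21609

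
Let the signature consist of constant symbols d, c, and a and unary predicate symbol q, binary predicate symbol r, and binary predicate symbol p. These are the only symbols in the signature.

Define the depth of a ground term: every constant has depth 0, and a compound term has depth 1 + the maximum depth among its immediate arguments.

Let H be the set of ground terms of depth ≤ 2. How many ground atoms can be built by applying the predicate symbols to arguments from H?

First count ground terms of depth ≤ 2.
With no function symbols every ground term is a constant, so there are exactly 3 ground terms at every depth bound.
N_0 = 3
N_1 = 3
N_2 = 3
So |H| = 3.
For each predicate symbol, the number of ground atoms is |H| raised to its arity; summing:
  q: 3;  r: 3^2 = 9;  p: 3^2 = 9
Total ground atoms: 3 + 9 + 9 = 21.

21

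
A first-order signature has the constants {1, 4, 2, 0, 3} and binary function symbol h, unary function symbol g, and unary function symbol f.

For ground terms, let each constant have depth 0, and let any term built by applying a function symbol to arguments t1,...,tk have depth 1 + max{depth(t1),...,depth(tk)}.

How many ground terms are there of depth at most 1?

Write N_k for the number of ground terms of depth ≤ k. A term of depth ≤ k is either a constant or a function symbol applied to arguments of depth ≤ k−1, so N_k = 5 + N_{k-1}^2 + N_{k-1} + N_{k-1}.
N_0 = 5
N_1 = 5 + 5^2 + 5 + 5 = 40

40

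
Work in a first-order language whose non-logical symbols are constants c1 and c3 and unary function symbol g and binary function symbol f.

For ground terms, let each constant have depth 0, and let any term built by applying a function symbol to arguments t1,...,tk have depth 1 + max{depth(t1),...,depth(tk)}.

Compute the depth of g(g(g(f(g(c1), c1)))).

5

depth(g(c1)) = 1 + depth(c1) = 1 + 0 = 1
depth(f(g(c1), c1)) = 1 + max(1, 0) = 2
depth(g(f(g(c1), c1))) = 1 + depth(f(g(c1), c1)) = 1 + 2 = 3
depth(g(g(f(g(c1), c1)))) = 1 + depth(g(f(g(c1), c1))) = 1 + 3 = 4
depth(g(g(g(f(g(c1), c1))))) = 1 + depth(g(g(f(g(c1), c1)))) = 1 + 4 = 5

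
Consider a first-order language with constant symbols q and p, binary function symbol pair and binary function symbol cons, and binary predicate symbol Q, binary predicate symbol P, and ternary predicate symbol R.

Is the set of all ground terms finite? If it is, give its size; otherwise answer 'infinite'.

The signature has at least one function symbol (pair, arity 2) and at least one constant (q).
Iterating pair gives infinitely many distinct ground terms: q, pair(q, q), pair(pair(q, q), pair(q, q)), ...
So the Herbrand universe is infinite.

infinite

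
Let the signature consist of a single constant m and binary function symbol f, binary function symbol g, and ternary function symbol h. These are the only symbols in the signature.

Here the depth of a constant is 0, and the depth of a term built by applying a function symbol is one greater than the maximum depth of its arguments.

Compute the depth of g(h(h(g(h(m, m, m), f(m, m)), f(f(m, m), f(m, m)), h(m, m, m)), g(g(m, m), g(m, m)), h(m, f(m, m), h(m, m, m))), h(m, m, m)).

5

depth(h(m, m, m)) = 1 + max(0, 0, 0) = 1
depth(f(m, m)) = 1 + max(0, 0) = 1
depth(g(h(m, m, m), f(m, m))) = 1 + max(1, 1) = 2
depth(f(f(m, m), f(m, m))) = 1 + max(1, 1) = 2
depth(h(g(h(m, m, m), f(m, m)), f(f(m, m), f(m, m)), h(m, m, m))) = 1 + max(2, 2, 1) = 3
depth(g(m, m)) = 1 + max(0, 0) = 1
depth(g(g(m, m), g(m, m))) = 1 + max(1, 1) = 2
depth(h(m, f(m, m), h(m, m, m))) = 1 + max(0, 1, 1) = 2
depth(h(h(g(h(m, m, m), f(m, m)), f(f(m, m), f(m, m)), h(m, m, m)), g(g(m, m), g(m, m)), h(m, f(m, m), h(m, m, m)))) = 1 + max(3, 2, 2) = 4
depth(g(h(h(g(h(m, m, m), f(m, m)), f(f(m, m), f(m, m)), h(m, m, m)), g(g(m, m), g(m, m)), h(m, f(m, m), h(m, m, m))), h(m, m, m))) = 1 + max(4, 1) = 5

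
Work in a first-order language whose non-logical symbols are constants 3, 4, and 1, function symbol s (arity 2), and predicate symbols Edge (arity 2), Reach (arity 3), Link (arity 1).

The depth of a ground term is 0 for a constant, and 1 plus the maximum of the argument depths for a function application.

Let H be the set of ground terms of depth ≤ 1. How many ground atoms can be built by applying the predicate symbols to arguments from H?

First count ground terms of depth ≤ 1.
Let N_k = |{terms of depth ≤ k}|. Then N_0 = 3 and N_k = 3 + N_{k-1}^2 for k ≥ 1 (one summand per function symbol, arity giving the exponent).
N_0 = 3
N_1 = 3 + 3^2 = 12
Explicitly: 3, 4, 1, s(3, 3), s(3, 4), s(3, 1), s(4, 3), s(4, 4), s(4, 1), s(1, 3), s(1, 4), s(1, 1).
So |H| = 12.
Each predicate of arity r yields |H|^r ground atoms (one per choice of an r-tuple from H):
  Edge: 12^2 = 144;  Reach: 12^3 = 1728;  Link: 12
Total ground atoms: 144 + 1728 + 12 = 1884.

1884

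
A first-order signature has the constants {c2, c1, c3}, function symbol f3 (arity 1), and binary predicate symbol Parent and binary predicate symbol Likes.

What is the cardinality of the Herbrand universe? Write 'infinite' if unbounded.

The signature has at least one function symbol (f3, arity 1) and at least one constant (c2).
Iterating f3 gives infinitely many distinct ground terms: c2, f3(c2), f3(f3(c2)), ...
So the Herbrand universe is infinite.

infinite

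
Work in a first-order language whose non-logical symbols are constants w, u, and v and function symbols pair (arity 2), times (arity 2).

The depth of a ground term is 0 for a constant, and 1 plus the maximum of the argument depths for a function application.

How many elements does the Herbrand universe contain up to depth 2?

885

Write N_k for the number of ground terms of depth ≤ k. A term of depth ≤ k is either a constant or a function symbol applied to arguments of depth ≤ k−1, so N_k = 3 + N_{k-1}^2 + N_{k-1}^2.
N_0 = 3
N_1 = 3 + 3^2 + 3^2 = 21
N_2 = 3 + 21^2 + 21^2 = 885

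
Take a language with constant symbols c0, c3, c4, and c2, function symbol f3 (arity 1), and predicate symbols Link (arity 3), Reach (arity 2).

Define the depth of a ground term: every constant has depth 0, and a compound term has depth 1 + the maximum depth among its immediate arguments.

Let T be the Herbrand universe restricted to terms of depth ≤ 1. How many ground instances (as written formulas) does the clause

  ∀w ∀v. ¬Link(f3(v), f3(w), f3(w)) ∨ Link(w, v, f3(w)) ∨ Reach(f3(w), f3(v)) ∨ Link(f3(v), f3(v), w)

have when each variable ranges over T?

Ground terms of depth ≤ 1:
  Let N_k count ground terms of depth at most k. Each non-constant term of depth ≤ k is some function symbol applied to depth-≤(k−1) arguments, giving N_k = 4 + N_{k-1}.
  N_0 = 4
  N_1 = 4 + 4 = 8
  Explicitly: c0, c3, c4, c2, f3(c0), f3(c3), f3(c4), f3(c2).
So there are 8 ground terms available for substitution.
The body mentions every one of the 2 quantified variables; since ground terms form a free algebra, no two substitutions collapse to the same formula.
Number of ground instances = 8^2 = 64.

64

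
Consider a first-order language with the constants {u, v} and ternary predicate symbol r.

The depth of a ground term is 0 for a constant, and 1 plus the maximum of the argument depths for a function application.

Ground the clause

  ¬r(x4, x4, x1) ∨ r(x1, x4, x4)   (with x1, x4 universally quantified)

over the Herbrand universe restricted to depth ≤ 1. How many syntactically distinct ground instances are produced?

Ground terms of depth ≤ 1:
  With no function symbols every ground term is a constant, so there are exactly 2 ground terms at every depth bound.
  N_0 = 2
  N_1 = 2
  Explicitly: u, v.
So there are 2 ground terms available for substitution.
The body mentions every one of the 2 quantified variables; since ground terms form a free algebra, no two substitutions collapse to the same formula.
Number of ground instances = 2^2 = 4.

4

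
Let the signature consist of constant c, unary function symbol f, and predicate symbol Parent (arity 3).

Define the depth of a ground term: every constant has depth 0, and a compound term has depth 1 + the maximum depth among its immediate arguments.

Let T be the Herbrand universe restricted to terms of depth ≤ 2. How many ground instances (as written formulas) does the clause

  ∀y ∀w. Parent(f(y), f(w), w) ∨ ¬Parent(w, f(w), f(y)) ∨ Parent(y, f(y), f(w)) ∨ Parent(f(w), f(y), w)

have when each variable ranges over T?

9

Ground terms of depth ≤ 2:
  Let N_k = |{terms of depth ≤ k}|. Then N_0 = 1 and N_k = 1 + N_{k-1} for k ≥ 1 (one summand per function symbol, arity giving the exponent).
  N_0 = 1
  N_1 = 1 + 1 = 2
  N_2 = 1 + 2 = 3
  Explicitly: c, f(c), f(f(c)).
So there are 3 ground terms available for substitution.
The body mentions every one of the 2 quantified variables; since ground terms form a free algebra, no two substitutions collapse to the same formula.
Number of ground instances = 3^2 = 9.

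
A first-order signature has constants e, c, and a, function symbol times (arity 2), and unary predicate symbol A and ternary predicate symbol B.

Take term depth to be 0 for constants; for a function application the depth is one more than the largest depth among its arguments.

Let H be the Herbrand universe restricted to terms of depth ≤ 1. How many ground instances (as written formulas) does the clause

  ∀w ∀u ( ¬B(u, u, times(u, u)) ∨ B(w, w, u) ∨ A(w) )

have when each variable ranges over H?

144

Ground terms of depth ≤ 1:
  Write N_k for the number of ground terms of depth ≤ k. A term of depth ≤ k is either a constant or a function symbol applied to arguments of depth ≤ k−1, so N_k = 3 + N_{k-1}^2.
  N_0 = 3
  N_1 = 3 + 3^2 = 12
So there are 12 ground terms available for substitution.
There are 2 variables to instantiate (w, u), each occurring in at least one literal, so different choices give different ground instances.
Number of ground instances = 12^2 = 144.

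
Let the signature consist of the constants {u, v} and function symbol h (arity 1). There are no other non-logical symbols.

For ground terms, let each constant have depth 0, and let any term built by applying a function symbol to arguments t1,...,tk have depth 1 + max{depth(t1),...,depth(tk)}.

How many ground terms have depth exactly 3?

2

Let N_k count ground terms of depth at most k. Each non-constant term of depth ≤ k is some function symbol applied to depth-≤(k−1) arguments, giving N_k = 2 + N_{k-1}.
N_0 = 2
N_1 = 2 + 2 = 4
N_2 = 2 + 4 = 6
N_3 = 2 + 6 = 8
Terms of depth exactly 3: N_3 − N_2 = 8 − 6 = 2.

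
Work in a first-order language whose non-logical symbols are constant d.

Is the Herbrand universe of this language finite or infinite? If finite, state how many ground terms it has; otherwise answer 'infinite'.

There are no function symbols, so the only ground term is the single constant.
The Herbrand universe is {d}, finite with 1 element.

1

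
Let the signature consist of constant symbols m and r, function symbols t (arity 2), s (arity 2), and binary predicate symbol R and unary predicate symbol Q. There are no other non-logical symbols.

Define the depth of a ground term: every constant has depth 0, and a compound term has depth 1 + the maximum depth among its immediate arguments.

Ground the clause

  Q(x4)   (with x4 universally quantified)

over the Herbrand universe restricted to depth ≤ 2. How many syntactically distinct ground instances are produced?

202

Ground terms of depth ≤ 2:
  Write N_k for the number of ground terms of depth ≤ k. A term of depth ≤ k is either a constant or a function symbol applied to arguments of depth ≤ k−1, so N_k = 2 + N_{k-1}^2 + N_{k-1}^2.
  N_0 = 2
  N_1 = 2 + 2^2 + 2^2 = 10
  N_2 = 2 + 10^2 + 10^2 = 202
So there are 202 ground terms available for substitution.
The variable x4 ranges independently over the available ground terms, and distinct assignments produce distinct instances.
Number of ground instances = 202.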